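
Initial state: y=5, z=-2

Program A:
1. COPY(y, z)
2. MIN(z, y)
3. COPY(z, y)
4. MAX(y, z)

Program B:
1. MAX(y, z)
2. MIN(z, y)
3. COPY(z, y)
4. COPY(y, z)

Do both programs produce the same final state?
No

Program A final state: y=-2, z=-2
Program B final state: y=5, z=5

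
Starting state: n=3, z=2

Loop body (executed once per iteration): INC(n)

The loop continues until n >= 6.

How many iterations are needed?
3

Tracing iterations:
Initial: n=3, z=2
After iteration 1: n=4, z=2
After iteration 2: n=5, z=2
After iteration 3: n=6, z=2
n >= 6 now holds, so the loop exits after 3 iterations.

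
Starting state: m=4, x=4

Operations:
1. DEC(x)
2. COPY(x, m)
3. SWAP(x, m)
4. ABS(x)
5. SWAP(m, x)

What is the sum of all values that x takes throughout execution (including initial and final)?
23

Values of x at each step:
Initial: x = 4
After step 1: x = 3
After step 2: x = 4
After step 3: x = 4
After step 4: x = 4
After step 5: x = 4
Sum = 4 + 3 + 4 + 4 + 4 + 4 = 23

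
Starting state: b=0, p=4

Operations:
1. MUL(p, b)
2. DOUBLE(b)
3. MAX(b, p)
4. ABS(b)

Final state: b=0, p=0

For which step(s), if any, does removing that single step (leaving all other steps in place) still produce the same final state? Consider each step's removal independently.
Step(s) 2, 3, 4

Testing removal of each single step:
Without step 1: final = b=4, p=4 (different)
Without step 2: final = b=0, p=0 (same)
Without step 3: final = b=0, p=0 (same)
Without step 4: final = b=0, p=0 (same)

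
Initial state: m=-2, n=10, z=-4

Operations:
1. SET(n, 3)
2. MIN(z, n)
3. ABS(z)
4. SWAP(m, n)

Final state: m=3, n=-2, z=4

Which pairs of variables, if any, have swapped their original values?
None

Comparing initial and final values:
z: -4 → 4
n: 10 → -2
m: -2 → 3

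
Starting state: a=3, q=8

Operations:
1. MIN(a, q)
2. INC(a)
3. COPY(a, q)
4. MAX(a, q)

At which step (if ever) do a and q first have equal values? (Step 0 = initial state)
Step 3

a and q first become equal after step 3.

Comparing values at each step:
Initial: a=3, q=8
After step 1: a=3, q=8
After step 2: a=4, q=8
After step 3: a=8, q=8 ← equal!
After step 4: a=8, q=8 ← equal!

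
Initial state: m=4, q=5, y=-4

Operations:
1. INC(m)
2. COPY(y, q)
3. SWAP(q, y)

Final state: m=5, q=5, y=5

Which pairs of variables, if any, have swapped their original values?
None

Comparing initial and final values:
y: -4 → 5
q: 5 → 5
m: 4 → 5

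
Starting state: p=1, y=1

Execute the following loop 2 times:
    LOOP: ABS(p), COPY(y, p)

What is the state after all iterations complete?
p=1, y=1

Iteration trace:
Start: p=1, y=1
After iteration 1: p=1, y=1
After iteration 2: p=1, y=1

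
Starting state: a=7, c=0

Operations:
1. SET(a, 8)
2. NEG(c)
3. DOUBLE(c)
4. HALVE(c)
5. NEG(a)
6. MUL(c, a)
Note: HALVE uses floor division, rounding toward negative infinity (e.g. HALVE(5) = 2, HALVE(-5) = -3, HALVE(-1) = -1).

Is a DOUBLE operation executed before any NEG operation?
No

First DOUBLE: step 3
First NEG: step 2
Since 3 > 2, NEG comes first.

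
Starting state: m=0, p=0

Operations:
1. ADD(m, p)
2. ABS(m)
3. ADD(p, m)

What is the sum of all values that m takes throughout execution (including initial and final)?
0

Values of m at each step:
Initial: m = 0
After step 1: m = 0
After step 2: m = 0
After step 3: m = 0
Sum = 0 + 0 + 0 + 0 = 0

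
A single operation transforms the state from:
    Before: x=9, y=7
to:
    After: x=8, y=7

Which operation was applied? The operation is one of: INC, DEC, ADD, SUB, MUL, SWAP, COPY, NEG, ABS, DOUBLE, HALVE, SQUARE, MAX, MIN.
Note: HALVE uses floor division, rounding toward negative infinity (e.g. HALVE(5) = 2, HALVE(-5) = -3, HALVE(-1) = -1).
DEC(x)

Analyzing the change:
Before: x=9, y=7
After: x=8, y=7
Variable x changed from 9 to 8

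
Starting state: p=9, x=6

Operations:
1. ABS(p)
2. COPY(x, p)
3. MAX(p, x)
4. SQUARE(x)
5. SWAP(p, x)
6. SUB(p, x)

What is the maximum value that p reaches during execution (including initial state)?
81

Values of p at each step:
Initial: p = 9
After step 1: p = 9
After step 2: p = 9
After step 3: p = 9
After step 4: p = 9
After step 5: p = 81 ← maximum
After step 6: p = 72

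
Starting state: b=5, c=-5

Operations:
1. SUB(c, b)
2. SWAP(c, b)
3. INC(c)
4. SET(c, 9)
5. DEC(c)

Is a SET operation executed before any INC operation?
No

First SET: step 4
First INC: step 3
Since 4 > 3, INC comes first.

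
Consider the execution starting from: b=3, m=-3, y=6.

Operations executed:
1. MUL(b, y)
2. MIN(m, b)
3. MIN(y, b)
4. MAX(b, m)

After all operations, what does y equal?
y = 6

Tracing execution:
Step 1: MUL(b, y) → y = 6
Step 2: MIN(m, b) → y = 6
Step 3: MIN(y, b) → y = 6
Step 4: MAX(b, m) → y = 6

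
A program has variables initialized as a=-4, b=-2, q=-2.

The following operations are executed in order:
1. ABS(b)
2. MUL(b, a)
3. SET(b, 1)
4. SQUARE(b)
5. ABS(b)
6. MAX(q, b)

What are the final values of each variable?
{a: -4, b: 1, q: 1}

Step-by-step execution:
Initial: a=-4, b=-2, q=-2
After step 1 (ABS(b)): a=-4, b=2, q=-2
After step 2 (MUL(b, a)): a=-4, b=-8, q=-2
After step 3 (SET(b, 1)): a=-4, b=1, q=-2
After step 4 (SQUARE(b)): a=-4, b=1, q=-2
After step 5 (ABS(b)): a=-4, b=1, q=-2
After step 6 (MAX(q, b)): a=-4, b=1, q=1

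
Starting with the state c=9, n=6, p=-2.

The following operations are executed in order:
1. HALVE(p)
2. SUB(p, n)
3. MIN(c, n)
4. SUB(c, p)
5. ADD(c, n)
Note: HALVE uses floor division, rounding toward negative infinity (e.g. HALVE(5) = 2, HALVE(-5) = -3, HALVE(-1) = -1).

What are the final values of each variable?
{c: 19, n: 6, p: -7}

Step-by-step execution:
Initial: c=9, n=6, p=-2
After step 1 (HALVE(p)): c=9, n=6, p=-1
After step 2 (SUB(p, n)): c=9, n=6, p=-7
After step 3 (MIN(c, n)): c=6, n=6, p=-7
After step 4 (SUB(c, p)): c=13, n=6, p=-7
After step 5 (ADD(c, n)): c=19, n=6, p=-7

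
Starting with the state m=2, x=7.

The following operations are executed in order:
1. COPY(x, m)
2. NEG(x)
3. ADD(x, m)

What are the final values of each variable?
{m: 2, x: 0}

Step-by-step execution:
Initial: m=2, x=7
After step 1 (COPY(x, m)): m=2, x=2
After step 2 (NEG(x)): m=2, x=-2
After step 3 (ADD(x, m)): m=2, x=0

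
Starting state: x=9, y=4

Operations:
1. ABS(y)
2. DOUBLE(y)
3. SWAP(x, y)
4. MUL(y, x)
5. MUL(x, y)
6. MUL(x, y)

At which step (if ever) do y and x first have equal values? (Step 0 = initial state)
Never

y and x never become equal during execution.

Comparing values at each step:
Initial: y=4, x=9
After step 1: y=4, x=9
After step 2: y=8, x=9
After step 3: y=9, x=8
After step 4: y=72, x=8
After step 5: y=72, x=576
After step 6: y=72, x=41472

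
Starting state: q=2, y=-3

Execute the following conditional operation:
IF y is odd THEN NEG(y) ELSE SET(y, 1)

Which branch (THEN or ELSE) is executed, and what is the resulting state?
Branch: THEN, Final state: q=2, y=3

Evaluating condition: y is odd
Condition is True, so THEN branch executes
After NEG(y): q=2, y=3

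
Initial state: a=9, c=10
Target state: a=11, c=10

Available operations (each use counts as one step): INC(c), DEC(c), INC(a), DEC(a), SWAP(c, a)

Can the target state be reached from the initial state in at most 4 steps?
Yes

Path (2 steps): INC(a) → INC(a)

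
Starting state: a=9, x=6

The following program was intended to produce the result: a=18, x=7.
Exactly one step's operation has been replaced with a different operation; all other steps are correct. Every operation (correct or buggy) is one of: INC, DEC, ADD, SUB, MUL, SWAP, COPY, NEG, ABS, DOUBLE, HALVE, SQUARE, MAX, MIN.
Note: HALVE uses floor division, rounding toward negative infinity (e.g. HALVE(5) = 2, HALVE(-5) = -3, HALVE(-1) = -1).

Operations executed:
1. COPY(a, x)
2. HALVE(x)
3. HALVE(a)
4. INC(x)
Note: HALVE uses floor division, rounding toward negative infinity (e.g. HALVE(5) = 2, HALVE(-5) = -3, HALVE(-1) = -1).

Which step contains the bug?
Step 2

Trace with buggy code:
Initial: a=9, x=6
After step 1: a=6, x=6
After step 2: a=6, x=3
After step 3: a=3, x=3
After step 4: a=3, x=4
Actual final a=3, x=4 ≠ expected a=18, x=7.
Step 2 is the only position where a single-operation replacement can produce the expected result.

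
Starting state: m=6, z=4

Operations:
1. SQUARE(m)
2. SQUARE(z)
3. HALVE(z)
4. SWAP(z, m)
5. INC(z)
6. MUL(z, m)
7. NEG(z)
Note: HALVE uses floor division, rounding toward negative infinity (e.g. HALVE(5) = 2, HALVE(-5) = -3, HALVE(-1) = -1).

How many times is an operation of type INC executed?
1

Counting INC operations:
Step 5: INC(z) ← INC
Total: 1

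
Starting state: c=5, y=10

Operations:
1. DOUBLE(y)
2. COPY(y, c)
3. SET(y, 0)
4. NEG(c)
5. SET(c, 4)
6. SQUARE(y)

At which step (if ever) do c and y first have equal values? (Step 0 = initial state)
Step 2

c and y first become equal after step 2.

Comparing values at each step:
Initial: c=5, y=10
After step 1: c=5, y=20
After step 2: c=5, y=5 ← equal!
After step 3: c=5, y=0
After step 4: c=-5, y=0
After step 5: c=4, y=0
After step 6: c=4, y=0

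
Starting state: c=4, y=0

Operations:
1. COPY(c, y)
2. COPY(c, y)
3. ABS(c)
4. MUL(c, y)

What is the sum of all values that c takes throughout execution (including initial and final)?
4

Values of c at each step:
Initial: c = 4
After step 1: c = 0
After step 2: c = 0
After step 3: c = 0
After step 4: c = 0
Sum = 4 + 0 + 0 + 0 + 0 = 4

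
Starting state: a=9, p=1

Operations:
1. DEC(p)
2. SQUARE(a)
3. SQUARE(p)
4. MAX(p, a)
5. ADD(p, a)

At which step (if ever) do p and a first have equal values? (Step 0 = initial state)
Step 4

p and a first become equal after step 4.

Comparing values at each step:
Initial: p=1, a=9
After step 1: p=0, a=9
After step 2: p=0, a=81
After step 3: p=0, a=81
After step 4: p=81, a=81 ← equal!
After step 5: p=162, a=81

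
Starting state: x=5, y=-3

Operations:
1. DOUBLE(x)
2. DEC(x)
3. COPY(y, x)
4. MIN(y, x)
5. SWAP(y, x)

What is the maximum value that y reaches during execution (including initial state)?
9

Values of y at each step:
Initial: y = -3
After step 1: y = -3
After step 2: y = -3
After step 3: y = 9 ← maximum
After step 4: y = 9
After step 5: y = 9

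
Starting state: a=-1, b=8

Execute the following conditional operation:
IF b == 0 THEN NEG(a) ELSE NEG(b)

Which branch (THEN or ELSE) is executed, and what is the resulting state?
Branch: ELSE, Final state: a=-1, b=-8

Evaluating condition: b == 0
b = 8
Condition is False, so ELSE branch executes
After NEG(b): a=-1, b=-8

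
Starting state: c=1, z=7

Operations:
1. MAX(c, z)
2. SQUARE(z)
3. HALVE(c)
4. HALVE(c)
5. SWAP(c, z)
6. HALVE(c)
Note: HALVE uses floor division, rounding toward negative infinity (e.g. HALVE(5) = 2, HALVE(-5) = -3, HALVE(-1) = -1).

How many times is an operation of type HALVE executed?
3

Counting HALVE operations:
Step 3: HALVE(c) ← HALVE
Step 4: HALVE(c) ← HALVE
Step 6: HALVE(c) ← HALVE
Total: 3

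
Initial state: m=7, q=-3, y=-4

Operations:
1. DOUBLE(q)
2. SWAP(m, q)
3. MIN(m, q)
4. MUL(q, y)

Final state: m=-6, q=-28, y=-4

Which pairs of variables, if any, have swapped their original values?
None

Comparing initial and final values:
m: 7 → -6
q: -3 → -28
y: -4 → -4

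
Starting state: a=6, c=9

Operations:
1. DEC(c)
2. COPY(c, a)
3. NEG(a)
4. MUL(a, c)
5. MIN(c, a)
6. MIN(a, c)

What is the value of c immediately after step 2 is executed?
c = 6

Tracing c through execution:
Initial: c = 9
After step 1 (DEC(c)): c = 8
After step 2 (COPY(c, a)): c = 6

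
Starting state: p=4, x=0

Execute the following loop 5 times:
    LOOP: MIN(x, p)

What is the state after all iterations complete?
p=4, x=0

Iteration trace:
Start: p=4, x=0
After iteration 1: p=4, x=0
After iteration 2: p=4, x=0
After iteration 3: p=4, x=0
After iteration 4: p=4, x=0
After iteration 5: p=4, x=0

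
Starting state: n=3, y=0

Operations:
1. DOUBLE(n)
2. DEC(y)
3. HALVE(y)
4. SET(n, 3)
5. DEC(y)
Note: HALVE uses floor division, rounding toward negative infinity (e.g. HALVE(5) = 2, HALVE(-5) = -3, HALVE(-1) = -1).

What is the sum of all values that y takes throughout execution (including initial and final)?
-5

Values of y at each step:
Initial: y = 0
After step 1: y = 0
After step 2: y = -1
After step 3: y = -1
After step 4: y = -1
After step 5: y = -2
Sum = 0 + 0 + -1 + -1 + -1 + -2 = -5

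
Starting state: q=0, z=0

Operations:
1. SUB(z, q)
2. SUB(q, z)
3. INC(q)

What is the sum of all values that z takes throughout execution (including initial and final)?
0

Values of z at each step:
Initial: z = 0
After step 1: z = 0
After step 2: z = 0
After step 3: z = 0
Sum = 0 + 0 + 0 + 0 = 0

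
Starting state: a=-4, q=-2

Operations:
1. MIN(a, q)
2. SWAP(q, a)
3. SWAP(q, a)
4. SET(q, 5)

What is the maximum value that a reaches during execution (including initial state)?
-2

Values of a at each step:
Initial: a = -4
After step 1: a = -4
After step 2: a = -2 ← maximum
After step 3: a = -4
After step 4: a = -4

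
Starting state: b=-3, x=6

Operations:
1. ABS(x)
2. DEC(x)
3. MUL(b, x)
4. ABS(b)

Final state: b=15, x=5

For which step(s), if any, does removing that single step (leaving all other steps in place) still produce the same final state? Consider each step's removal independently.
Step(s) 1

Testing removal of each single step:
Without step 1: final = b=15, x=5 (same)
Without step 2: final = b=18, x=6 (different)
Without step 3: final = b=3, x=5 (different)
Without step 4: final = b=-15, x=5 (different)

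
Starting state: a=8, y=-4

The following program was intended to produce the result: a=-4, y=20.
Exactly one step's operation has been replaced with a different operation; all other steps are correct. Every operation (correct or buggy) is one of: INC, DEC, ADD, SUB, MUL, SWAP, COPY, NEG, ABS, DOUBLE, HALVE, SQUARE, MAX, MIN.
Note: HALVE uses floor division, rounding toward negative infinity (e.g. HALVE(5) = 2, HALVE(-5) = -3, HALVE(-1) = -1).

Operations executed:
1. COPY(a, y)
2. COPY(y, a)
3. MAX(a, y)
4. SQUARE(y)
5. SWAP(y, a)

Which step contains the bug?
Step 5

Trace with buggy code:
Initial: a=8, y=-4
After step 1: a=-4, y=-4
After step 2: a=-4, y=-4
After step 3: a=-4, y=-4
After step 4: a=-4, y=16
After step 5: a=16, y=-4
Actual final a=16, y=-4 ≠ expected a=-4, y=20.
Step 5 is the only position where a single-operation replacement can produce the expected result.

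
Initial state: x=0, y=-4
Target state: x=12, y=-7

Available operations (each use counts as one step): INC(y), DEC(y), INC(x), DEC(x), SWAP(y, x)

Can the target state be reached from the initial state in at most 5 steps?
No

The target state cannot be reached within 5 steps.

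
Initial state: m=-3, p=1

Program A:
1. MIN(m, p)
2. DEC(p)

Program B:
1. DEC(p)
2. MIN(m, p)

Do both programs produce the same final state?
Yes

Program A final state: m=-3, p=0
Program B final state: m=-3, p=0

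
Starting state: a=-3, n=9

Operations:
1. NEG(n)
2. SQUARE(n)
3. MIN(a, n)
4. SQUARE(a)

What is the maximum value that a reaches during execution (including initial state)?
9

Values of a at each step:
Initial: a = -3
After step 1: a = -3
After step 2: a = -3
After step 3: a = -3
After step 4: a = 9 ← maximum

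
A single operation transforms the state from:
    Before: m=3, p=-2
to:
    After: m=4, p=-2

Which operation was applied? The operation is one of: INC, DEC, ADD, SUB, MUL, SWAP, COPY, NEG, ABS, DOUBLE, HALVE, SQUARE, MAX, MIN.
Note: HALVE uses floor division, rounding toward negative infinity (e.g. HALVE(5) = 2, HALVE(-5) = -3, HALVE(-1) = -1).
INC(m)

Analyzing the change:
Before: m=3, p=-2
After: m=4, p=-2
Variable m changed from 3 to 4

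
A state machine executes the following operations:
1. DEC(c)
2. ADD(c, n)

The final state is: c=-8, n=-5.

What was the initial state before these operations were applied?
c=-2, n=-5

Working backwards:
Final state: c=-8, n=-5
Before step 2 (ADD(c, n)): c=-3, n=-5
Before step 1 (DEC(c)): c=-2, n=-5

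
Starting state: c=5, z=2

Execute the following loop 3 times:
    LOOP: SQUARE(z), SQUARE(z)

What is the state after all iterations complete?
c=5, z=18446744073709551616

Iteration trace:
Start: c=5, z=2
After iteration 1: c=5, z=16
After iteration 2: c=5, z=65536
After iteration 3: c=5, z=18446744073709551616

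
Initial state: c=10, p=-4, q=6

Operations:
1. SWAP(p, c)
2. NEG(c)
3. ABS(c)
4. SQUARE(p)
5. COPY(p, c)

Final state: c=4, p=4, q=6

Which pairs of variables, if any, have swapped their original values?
None

Comparing initial and final values:
p: -4 → 4
q: 6 → 6
c: 10 → 4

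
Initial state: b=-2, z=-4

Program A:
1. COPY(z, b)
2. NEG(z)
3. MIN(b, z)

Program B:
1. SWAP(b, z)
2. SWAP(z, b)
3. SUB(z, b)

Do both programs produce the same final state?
No

Program A final state: b=-2, z=2
Program B final state: b=-2, z=-2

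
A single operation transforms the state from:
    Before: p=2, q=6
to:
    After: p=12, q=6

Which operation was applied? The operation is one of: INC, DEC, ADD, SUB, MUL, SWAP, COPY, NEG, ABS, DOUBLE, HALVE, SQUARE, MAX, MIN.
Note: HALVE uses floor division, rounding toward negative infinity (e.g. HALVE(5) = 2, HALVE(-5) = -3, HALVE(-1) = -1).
MUL(p, q)

Analyzing the change:
Before: p=2, q=6
After: p=12, q=6
Variable p changed from 2 to 12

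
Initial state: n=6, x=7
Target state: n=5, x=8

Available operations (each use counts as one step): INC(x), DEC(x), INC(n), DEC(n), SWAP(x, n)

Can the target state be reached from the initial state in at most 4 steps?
Yes

Path (2 steps): INC(x) → DEC(n)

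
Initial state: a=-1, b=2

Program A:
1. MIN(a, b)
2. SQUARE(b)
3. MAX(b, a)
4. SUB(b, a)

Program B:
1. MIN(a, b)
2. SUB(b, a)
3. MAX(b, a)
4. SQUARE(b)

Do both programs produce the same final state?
No

Program A final state: a=-1, b=5
Program B final state: a=-1, b=9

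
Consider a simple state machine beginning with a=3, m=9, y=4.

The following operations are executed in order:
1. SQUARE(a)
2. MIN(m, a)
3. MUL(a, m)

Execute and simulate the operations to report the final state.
{a: 81, m: 9, y: 4}

Step-by-step execution:
Initial: a=3, m=9, y=4
After step 1 (SQUARE(a)): a=9, m=9, y=4
After step 2 (MIN(m, a)): a=9, m=9, y=4
After step 3 (MUL(a, m)): a=81, m=9, y=4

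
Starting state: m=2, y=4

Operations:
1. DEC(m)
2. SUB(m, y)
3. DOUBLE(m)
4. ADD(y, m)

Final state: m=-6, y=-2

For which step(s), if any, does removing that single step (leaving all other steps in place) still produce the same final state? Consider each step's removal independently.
None - removing any single step changes the final result

Testing removal of each single step:
Without step 1: final = m=-4, y=0 (different)
Without step 2: final = m=2, y=6 (different)
Without step 3: final = m=-3, y=1 (different)
Without step 4: final = m=-6, y=4 (different)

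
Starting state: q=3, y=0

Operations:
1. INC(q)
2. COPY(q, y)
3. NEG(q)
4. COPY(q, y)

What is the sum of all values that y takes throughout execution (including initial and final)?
0

Values of y at each step:
Initial: y = 0
After step 1: y = 0
After step 2: y = 0
After step 3: y = 0
After step 4: y = 0
Sum = 0 + 0 + 0 + 0 + 0 = 0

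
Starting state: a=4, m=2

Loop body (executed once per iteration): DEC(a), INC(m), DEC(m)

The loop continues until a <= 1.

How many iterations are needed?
3

Tracing iterations:
Initial: a=4, m=2
After iteration 1: a=3, m=2
After iteration 2: a=2, m=2
After iteration 3: a=1, m=2
a <= 1 now holds, so the loop exits after 3 iterations.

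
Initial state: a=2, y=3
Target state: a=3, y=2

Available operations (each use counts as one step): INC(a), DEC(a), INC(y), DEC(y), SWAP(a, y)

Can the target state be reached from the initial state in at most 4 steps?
Yes

Path (1 step): SWAP(a, y)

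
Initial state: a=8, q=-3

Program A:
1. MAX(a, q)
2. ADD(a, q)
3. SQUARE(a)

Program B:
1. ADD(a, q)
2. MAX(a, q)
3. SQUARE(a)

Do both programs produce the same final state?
Yes

Program A final state: a=25, q=-3
Program B final state: a=25, q=-3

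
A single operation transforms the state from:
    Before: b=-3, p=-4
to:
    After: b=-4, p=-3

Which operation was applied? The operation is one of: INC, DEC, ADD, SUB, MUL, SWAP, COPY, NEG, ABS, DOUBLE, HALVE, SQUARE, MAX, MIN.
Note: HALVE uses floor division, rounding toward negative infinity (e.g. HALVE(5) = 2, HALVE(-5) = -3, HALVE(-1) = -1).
SWAP(b, p)

Analyzing the change:
Before: b=-3, p=-4
After: b=-4, p=-3
Variable b changed from -3 to -4
Variable p changed from -4 to -3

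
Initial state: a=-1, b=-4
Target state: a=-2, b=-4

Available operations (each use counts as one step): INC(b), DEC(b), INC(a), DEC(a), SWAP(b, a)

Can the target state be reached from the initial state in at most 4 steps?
Yes

Path (1 step): DEC(a)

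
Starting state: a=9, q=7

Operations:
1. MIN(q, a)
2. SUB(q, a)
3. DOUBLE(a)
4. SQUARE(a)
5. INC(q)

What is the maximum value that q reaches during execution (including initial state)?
7

Values of q at each step:
Initial: q = 7 ← maximum
After step 1: q = 7
After step 2: q = -2
After step 3: q = -2
After step 4: q = -2
After step 5: q = -1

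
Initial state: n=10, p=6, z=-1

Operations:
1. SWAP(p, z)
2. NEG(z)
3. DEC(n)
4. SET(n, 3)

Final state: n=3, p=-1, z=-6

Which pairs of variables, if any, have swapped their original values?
None

Comparing initial and final values:
z: -1 → -6
n: 10 → 3
p: 6 → -1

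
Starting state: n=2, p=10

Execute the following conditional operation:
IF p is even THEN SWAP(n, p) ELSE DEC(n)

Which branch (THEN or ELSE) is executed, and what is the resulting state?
Branch: THEN, Final state: n=10, p=2

Evaluating condition: p is even
Condition is True, so THEN branch executes
After SWAP(n, p): n=10, p=2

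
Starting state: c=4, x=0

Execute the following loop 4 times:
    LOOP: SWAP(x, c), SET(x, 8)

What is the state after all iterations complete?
c=8, x=8

Iteration trace:
Start: c=4, x=0
After iteration 1: c=0, x=8
After iteration 2: c=8, x=8
After iteration 3: c=8, x=8
After iteration 4: c=8, x=8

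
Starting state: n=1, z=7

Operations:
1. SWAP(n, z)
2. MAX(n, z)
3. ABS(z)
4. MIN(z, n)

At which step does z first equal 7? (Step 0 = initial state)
Step 0

Tracing z:
Initial: z = 7 ← first occurrence
After step 1: z = 1
After step 2: z = 1
After step 3: z = 1
After step 4: z = 1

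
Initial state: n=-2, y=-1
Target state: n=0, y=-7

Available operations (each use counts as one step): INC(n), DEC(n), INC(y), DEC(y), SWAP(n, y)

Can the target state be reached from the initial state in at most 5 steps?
No

The target state cannot be reached within 5 steps.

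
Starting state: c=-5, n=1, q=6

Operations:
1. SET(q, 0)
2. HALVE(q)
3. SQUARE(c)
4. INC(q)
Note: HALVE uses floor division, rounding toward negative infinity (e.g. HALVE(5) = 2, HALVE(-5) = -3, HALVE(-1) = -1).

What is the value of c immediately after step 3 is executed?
c = 25

Tracing c through execution:
Initial: c = -5
After step 1 (SET(q, 0)): c = -5
After step 2 (HALVE(q)): c = -5
After step 3 (SQUARE(c)): c = 25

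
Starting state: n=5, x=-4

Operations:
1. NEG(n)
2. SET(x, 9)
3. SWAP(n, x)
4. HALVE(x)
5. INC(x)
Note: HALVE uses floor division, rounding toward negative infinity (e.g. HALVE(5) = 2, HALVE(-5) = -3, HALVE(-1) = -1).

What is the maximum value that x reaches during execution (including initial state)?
9

Values of x at each step:
Initial: x = -4
After step 1: x = -4
After step 2: x = 9 ← maximum
After step 3: x = -5
After step 4: x = -3
After step 5: x = -2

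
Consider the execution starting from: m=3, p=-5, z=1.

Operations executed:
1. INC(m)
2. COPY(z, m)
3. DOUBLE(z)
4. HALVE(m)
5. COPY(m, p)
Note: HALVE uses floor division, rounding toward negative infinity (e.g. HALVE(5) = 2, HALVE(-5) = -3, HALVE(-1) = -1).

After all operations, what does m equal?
m = -5

Tracing execution:
Step 1: INC(m) → m = 4
Step 2: COPY(z, m) → m = 4
Step 3: DOUBLE(z) → m = 4
Step 4: HALVE(m) → m = 2
Step 5: COPY(m, p) → m = -5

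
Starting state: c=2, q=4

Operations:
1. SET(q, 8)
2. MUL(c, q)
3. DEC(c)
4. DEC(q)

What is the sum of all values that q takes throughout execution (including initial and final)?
35

Values of q at each step:
Initial: q = 4
After step 1: q = 8
After step 2: q = 8
After step 3: q = 8
After step 4: q = 7
Sum = 4 + 8 + 8 + 8 + 7 = 35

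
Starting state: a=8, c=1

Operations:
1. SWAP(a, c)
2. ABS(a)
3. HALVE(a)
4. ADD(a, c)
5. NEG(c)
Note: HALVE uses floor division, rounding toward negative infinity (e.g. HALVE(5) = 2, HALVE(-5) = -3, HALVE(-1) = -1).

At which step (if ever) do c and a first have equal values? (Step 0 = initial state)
Step 4

c and a first become equal after step 4.

Comparing values at each step:
Initial: c=1, a=8
After step 1: c=8, a=1
After step 2: c=8, a=1
After step 3: c=8, a=0
After step 4: c=8, a=8 ← equal!
After step 5: c=-8, a=8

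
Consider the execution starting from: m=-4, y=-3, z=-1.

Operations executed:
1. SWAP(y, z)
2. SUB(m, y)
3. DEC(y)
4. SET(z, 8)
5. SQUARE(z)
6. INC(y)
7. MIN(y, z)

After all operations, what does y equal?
y = -1

Tracing execution:
Step 1: SWAP(y, z) → y = -1
Step 2: SUB(m, y) → y = -1
Step 3: DEC(y) → y = -2
Step 4: SET(z, 8) → y = -2
Step 5: SQUARE(z) → y = -2
Step 6: INC(y) → y = -1
Step 7: MIN(y, z) → y = -1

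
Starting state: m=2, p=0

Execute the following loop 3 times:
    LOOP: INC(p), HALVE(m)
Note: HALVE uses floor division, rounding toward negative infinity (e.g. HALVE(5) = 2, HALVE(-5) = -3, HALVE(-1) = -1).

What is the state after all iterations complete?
m=0, p=3

Iteration trace:
Start: m=2, p=0
After iteration 1: m=1, p=1
After iteration 2: m=0, p=2
After iteration 3: m=0, p=3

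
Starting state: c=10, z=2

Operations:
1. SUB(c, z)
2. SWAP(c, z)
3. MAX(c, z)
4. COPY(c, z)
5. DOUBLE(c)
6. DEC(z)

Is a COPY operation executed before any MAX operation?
No

First COPY: step 4
First MAX: step 3
Since 4 > 3, MAX comes first.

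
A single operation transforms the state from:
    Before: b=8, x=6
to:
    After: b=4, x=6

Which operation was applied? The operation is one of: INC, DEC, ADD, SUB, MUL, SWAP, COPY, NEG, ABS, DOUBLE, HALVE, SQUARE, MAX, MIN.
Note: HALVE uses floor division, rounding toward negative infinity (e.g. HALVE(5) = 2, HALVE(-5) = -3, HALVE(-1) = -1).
HALVE(b)

Analyzing the change:
Before: b=8, x=6
After: b=4, x=6
Variable b changed from 8 to 4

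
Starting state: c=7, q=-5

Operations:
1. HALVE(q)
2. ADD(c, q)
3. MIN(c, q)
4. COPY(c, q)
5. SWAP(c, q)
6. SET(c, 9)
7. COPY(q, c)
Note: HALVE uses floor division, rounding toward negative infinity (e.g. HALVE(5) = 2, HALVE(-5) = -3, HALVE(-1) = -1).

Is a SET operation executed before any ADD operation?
No

First SET: step 6
First ADD: step 2
Since 6 > 2, ADD comes first.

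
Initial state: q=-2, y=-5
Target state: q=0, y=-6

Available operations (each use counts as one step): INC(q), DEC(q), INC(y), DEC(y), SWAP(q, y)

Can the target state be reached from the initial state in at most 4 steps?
Yes

Path (3 steps): INC(q) → INC(q) → DEC(y)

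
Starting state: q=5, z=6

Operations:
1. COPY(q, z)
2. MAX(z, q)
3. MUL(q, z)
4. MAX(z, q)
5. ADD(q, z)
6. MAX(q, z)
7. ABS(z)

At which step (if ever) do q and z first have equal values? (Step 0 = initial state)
Step 1

q and z first become equal after step 1.

Comparing values at each step:
Initial: q=5, z=6
After step 1: q=6, z=6 ← equal!
After step 2: q=6, z=6 ← equal!
After step 3: q=36, z=6
After step 4: q=36, z=36 ← equal!
After step 5: q=72, z=36
After step 6: q=72, z=36
After step 7: q=72, z=36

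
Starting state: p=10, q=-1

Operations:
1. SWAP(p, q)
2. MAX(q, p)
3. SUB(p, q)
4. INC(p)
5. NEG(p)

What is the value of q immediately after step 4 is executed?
q = 10

Tracing q through execution:
Initial: q = -1
After step 1 (SWAP(p, q)): q = 10
After step 2 (MAX(q, p)): q = 10
After step 3 (SUB(p, q)): q = 10
After step 4 (INC(p)): q = 10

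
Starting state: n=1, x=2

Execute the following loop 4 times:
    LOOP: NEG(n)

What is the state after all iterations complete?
n=1, x=2

Iteration trace:
Start: n=1, x=2
After iteration 1: n=-1, x=2
After iteration 2: n=1, x=2
After iteration 3: n=-1, x=2
After iteration 4: n=1, x=2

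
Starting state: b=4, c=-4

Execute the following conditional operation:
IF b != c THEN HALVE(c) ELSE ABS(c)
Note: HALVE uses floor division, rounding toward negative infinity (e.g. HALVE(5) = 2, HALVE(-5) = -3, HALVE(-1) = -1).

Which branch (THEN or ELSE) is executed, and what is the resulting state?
Branch: THEN, Final state: b=4, c=-2

Evaluating condition: b != c
b = 4, c = -4
Condition is True, so THEN branch executes
After HALVE(c): b=4, c=-2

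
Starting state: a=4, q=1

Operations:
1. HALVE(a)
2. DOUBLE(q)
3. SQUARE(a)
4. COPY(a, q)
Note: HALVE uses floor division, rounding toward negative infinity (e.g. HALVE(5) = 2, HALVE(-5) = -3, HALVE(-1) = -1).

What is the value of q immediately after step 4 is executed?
q = 2

Tracing q through execution:
Initial: q = 1
After step 1 (HALVE(a)): q = 1
After step 2 (DOUBLE(q)): q = 2
After step 3 (SQUARE(a)): q = 2
After step 4 (COPY(a, q)): q = 2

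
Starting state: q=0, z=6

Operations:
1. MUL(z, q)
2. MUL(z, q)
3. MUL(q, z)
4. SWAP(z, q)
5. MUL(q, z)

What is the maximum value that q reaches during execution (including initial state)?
0

Values of q at each step:
Initial: q = 0 ← maximum
After step 1: q = 0
After step 2: q = 0
After step 3: q = 0
After step 4: q = 0
After step 5: q = 0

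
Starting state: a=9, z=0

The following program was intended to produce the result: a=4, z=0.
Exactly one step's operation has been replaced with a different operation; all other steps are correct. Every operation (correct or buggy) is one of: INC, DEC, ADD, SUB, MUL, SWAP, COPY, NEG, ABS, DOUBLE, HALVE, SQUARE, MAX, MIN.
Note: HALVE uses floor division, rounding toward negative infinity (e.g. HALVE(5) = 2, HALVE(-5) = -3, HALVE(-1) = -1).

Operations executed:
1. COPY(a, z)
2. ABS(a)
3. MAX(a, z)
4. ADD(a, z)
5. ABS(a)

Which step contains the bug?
Step 1

Trace with buggy code:
Initial: a=9, z=0
After step 1: a=0, z=0
After step 2: a=0, z=0
After step 3: a=0, z=0
After step 4: a=0, z=0
After step 5: a=0, z=0
Actual final a=0, z=0 ≠ expected a=4, z=0.
Step 1 is the only position where a single-operation replacement can produce the expected result.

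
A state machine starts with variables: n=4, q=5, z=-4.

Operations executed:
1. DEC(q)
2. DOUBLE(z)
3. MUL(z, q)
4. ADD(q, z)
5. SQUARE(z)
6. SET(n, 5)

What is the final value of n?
n = 5

Tracing execution:
Step 1: DEC(q) → n = 4
Step 2: DOUBLE(z) → n = 4
Step 3: MUL(z, q) → n = 4
Step 4: ADD(q, z) → n = 4
Step 5: SQUARE(z) → n = 4
Step 6: SET(n, 5) → n = 5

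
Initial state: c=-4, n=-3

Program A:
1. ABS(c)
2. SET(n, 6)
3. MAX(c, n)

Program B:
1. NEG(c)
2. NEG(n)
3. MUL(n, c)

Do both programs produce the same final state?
No

Program A final state: c=6, n=6
Program B final state: c=4, n=12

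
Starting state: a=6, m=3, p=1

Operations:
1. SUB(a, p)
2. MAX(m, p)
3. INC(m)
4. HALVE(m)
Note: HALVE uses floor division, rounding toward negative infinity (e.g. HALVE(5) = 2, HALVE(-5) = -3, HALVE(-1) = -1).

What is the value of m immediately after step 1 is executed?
m = 3

Tracing m through execution:
Initial: m = 3
After step 1 (SUB(a, p)): m = 3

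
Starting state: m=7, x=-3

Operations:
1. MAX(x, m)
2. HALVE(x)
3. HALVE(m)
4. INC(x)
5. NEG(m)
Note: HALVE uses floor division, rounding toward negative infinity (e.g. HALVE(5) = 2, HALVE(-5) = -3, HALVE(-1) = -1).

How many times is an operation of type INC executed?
1

Counting INC operations:
Step 4: INC(x) ← INC
Total: 1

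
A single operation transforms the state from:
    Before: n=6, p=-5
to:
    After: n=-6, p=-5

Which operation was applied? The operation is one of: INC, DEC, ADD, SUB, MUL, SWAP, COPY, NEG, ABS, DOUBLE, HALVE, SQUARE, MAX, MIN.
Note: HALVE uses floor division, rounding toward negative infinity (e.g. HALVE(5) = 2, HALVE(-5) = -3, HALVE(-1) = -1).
NEG(n)

Analyzing the change:
Before: n=6, p=-5
After: n=-6, p=-5
Variable n changed from 6 to -6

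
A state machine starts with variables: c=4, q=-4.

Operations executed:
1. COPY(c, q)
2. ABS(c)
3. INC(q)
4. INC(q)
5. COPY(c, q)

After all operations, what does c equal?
c = -2

Tracing execution:
Step 1: COPY(c, q) → c = -4
Step 2: ABS(c) → c = 4
Step 3: INC(q) → c = 4
Step 4: INC(q) → c = 4
Step 5: COPY(c, q) → c = -2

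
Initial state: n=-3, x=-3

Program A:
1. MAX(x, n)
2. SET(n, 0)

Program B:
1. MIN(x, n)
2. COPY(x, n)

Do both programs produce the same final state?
No

Program A final state: n=0, x=-3
Program B final state: n=-3, x=-3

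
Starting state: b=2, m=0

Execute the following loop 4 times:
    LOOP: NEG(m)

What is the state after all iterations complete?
b=2, m=0

Iteration trace:
Start: b=2, m=0
After iteration 1: b=2, m=0
After iteration 2: b=2, m=0
After iteration 3: b=2, m=0
After iteration 4: b=2, m=0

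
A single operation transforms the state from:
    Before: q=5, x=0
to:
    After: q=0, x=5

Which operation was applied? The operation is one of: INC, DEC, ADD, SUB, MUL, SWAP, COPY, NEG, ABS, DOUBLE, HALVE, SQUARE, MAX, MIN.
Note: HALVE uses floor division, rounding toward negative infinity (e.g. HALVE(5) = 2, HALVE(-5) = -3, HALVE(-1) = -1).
SWAP(q, x)

Analyzing the change:
Before: q=5, x=0
After: q=0, x=5
Variable q changed from 5 to 0
Variable x changed from 0 to 5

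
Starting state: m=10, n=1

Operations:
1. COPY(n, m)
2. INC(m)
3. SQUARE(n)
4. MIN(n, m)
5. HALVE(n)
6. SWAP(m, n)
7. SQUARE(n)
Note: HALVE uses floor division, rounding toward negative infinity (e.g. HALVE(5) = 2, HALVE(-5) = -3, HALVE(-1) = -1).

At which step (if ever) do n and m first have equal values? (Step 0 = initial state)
Step 1

n and m first become equal after step 1.

Comparing values at each step:
Initial: n=1, m=10
After step 1: n=10, m=10 ← equal!
After step 2: n=10, m=11
After step 3: n=100, m=11
After step 4: n=11, m=11 ← equal!
After step 5: n=5, m=11
After step 6: n=11, m=5
After step 7: n=121, m=5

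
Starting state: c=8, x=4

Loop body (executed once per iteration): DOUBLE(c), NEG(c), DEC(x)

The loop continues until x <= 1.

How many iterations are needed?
3

Tracing iterations:
Initial: c=8, x=4
After iteration 1: c=-16, x=3
After iteration 2: c=32, x=2
After iteration 3: c=-64, x=1
x <= 1 now holds, so the loop exits after 3 iterations.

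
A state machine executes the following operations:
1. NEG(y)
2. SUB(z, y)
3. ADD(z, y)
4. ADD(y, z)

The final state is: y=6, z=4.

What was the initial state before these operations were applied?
y=-2, z=4

Working backwards:
Final state: y=6, z=4
Before step 4 (ADD(y, z)): y=2, z=4
Before step 3 (ADD(z, y)): y=2, z=2
Before step 2 (SUB(z, y)): y=2, z=4
Before step 1 (NEG(y)): y=-2, z=4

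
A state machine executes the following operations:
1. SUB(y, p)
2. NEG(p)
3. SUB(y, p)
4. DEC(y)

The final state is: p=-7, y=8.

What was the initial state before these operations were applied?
p=7, y=9

Working backwards:
Final state: p=-7, y=8
Before step 4 (DEC(y)): p=-7, y=9
Before step 3 (SUB(y, p)): p=-7, y=2
Before step 2 (NEG(p)): p=7, y=2
Before step 1 (SUB(y, p)): p=7, y=9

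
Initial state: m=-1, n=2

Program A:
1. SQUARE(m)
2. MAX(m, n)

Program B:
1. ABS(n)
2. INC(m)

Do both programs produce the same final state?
No

Program A final state: m=2, n=2
Program B final state: m=0, n=2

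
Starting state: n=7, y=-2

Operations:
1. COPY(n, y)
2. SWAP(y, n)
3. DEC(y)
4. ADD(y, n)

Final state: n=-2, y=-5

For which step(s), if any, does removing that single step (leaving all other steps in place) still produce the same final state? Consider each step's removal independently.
Step(s) 2

Testing removal of each single step:
Without step 1: final = n=-2, y=4 (different)
Without step 2: final = n=-2, y=-5 (same)
Without step 3: final = n=-2, y=-4 (different)
Without step 4: final = n=-2, y=-3 (different)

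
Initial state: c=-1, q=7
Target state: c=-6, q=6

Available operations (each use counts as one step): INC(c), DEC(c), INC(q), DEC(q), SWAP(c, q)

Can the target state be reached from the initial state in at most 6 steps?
Yes

Path (6 steps): DEC(c) → DEC(c) → DEC(c) → DEC(c) → DEC(c) → DEC(q)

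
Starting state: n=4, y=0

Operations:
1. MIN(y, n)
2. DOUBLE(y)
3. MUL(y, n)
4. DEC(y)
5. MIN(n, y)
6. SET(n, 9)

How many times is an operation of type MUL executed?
1

Counting MUL operations:
Step 3: MUL(y, n) ← MUL
Total: 1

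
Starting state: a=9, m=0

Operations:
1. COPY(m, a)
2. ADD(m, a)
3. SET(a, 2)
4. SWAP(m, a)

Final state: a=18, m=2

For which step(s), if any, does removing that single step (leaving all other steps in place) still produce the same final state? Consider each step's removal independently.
None - removing any single step changes the final result

Testing removal of each single step:
Without step 1: final = a=9, m=2 (different)
Without step 2: final = a=9, m=2 (different)
Without step 3: final = a=18, m=9 (different)
Without step 4: final = a=2, m=18 (different)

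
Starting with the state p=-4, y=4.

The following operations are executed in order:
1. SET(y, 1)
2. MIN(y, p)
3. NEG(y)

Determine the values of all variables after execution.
{p: -4, y: 4}

Step-by-step execution:
Initial: p=-4, y=4
After step 1 (SET(y, 1)): p=-4, y=1
After step 2 (MIN(y, p)): p=-4, y=-4
After step 3 (NEG(y)): p=-4, y=4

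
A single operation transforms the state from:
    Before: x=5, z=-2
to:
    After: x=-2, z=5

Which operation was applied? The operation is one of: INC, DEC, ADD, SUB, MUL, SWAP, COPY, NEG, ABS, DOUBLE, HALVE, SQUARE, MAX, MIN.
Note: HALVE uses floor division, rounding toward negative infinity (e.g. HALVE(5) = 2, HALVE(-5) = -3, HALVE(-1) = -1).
SWAP(x, z)

Analyzing the change:
Before: x=5, z=-2
After: x=-2, z=5
Variable x changed from 5 to -2
Variable z changed from -2 to 5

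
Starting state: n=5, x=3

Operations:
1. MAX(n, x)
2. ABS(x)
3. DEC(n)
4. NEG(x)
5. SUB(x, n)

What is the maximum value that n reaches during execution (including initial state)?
5

Values of n at each step:
Initial: n = 5 ← maximum
After step 1: n = 5
After step 2: n = 5
After step 3: n = 4
After step 4: n = 4
After step 5: n = 4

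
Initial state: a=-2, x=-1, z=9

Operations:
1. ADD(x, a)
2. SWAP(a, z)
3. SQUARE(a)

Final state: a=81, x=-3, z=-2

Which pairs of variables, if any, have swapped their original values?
None

Comparing initial and final values:
x: -1 → -3
a: -2 → 81
z: 9 → -2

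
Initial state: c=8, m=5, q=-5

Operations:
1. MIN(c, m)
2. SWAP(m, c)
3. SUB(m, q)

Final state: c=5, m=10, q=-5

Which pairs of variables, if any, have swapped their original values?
None

Comparing initial and final values:
c: 8 → 5
q: -5 → -5
m: 5 → 10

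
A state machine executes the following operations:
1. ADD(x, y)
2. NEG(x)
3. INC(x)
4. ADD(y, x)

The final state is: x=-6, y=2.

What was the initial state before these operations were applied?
x=-1, y=8

Working backwards:
Final state: x=-6, y=2
Before step 4 (ADD(y, x)): x=-6, y=8
Before step 3 (INC(x)): x=-7, y=8
Before step 2 (NEG(x)): x=7, y=8
Before step 1 (ADD(x, y)): x=-1, y=8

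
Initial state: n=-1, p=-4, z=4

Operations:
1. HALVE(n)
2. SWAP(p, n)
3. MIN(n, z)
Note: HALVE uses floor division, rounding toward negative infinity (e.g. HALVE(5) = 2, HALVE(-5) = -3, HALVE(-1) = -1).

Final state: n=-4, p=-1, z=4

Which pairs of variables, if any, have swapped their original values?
(p, n)

Comparing initial and final values:
z: 4 → 4
p: -4 → -1
n: -1 → -4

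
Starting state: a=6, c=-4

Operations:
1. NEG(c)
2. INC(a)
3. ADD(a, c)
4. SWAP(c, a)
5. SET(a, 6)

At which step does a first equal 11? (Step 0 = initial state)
Step 3

Tracing a:
Initial: a = 6
After step 1: a = 6
After step 2: a = 7
After step 3: a = 11 ← first occurrence
After step 4: a = 4
After step 5: a = 6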